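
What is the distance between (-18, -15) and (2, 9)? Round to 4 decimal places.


d = sqrt((2--18)^2 + (9--15)^2) = 31.241

31.241


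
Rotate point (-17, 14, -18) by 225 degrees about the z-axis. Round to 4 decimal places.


x' = -17*cos(225) - 14*sin(225) = 21.9203
y' = -17*sin(225) + 14*cos(225) = 2.1213
z' = -18

(21.9203, 2.1213, -18)


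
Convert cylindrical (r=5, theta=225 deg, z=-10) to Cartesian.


x = 5 * cos(225) = -3.5355
y = 5 * sin(225) = -3.5355
z = -10

(-3.5355, -3.5355, -10)


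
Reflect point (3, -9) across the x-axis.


Reflection across x-axis: (x, y) -> (x, -y)
(3, -9) -> (3, 9)

(3, 9)


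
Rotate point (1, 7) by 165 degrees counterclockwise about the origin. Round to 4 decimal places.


x' = 1*cos(165) - 7*sin(165) = -2.7777
y' = 1*sin(165) + 7*cos(165) = -6.5027

(-2.7777, -6.5027)


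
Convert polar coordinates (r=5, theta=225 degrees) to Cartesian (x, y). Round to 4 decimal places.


x = 5 * cos(225) = -3.5355
y = 5 * sin(225) = -3.5355

(-3.5355, -3.5355)


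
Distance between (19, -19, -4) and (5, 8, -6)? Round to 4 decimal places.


d = sqrt((5-19)^2 + (8--19)^2 + (-6--4)^2) = 30.4795

30.4795


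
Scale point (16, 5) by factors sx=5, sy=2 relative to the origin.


Scaling: (x*sx, y*sy) = (16*5, 5*2) = (80, 10)

(80, 10)


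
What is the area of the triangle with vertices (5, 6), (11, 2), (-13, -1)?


Area = |x1(y2-y3) + x2(y3-y1) + x3(y1-y2)| / 2
= |5*(2--1) + 11*(-1-6) + -13*(6-2)| / 2
= 57

57


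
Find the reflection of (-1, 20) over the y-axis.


Reflection across y-axis: (x, y) -> (-x, y)
(-1, 20) -> (1, 20)

(1, 20)


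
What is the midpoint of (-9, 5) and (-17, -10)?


Midpoint = ((-9+-17)/2, (5+-10)/2) = (-13, -2.5)

(-13, -2.5)


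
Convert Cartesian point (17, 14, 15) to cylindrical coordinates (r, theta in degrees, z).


r = sqrt(17^2 + 14^2) = 22.0227
theta = atan2(14, 17) = 39.4725 deg
z = 15

r = 22.0227, theta = 39.4725 deg, z = 15


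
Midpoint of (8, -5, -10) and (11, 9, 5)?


Midpoint = ((8+11)/2, (-5+9)/2, (-10+5)/2) = (9.5, 2, -2.5)

(9.5, 2, -2.5)


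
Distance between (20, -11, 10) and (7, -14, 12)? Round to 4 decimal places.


d = sqrt((7-20)^2 + (-14--11)^2 + (12-10)^2) = 13.4907

13.4907


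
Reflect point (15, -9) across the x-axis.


Reflection across x-axis: (x, y) -> (x, -y)
(15, -9) -> (15, 9)

(15, 9)


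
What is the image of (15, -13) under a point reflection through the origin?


Reflection through origin: (x, y) -> (-x, -y)
(15, -13) -> (-15, 13)

(-15, 13)


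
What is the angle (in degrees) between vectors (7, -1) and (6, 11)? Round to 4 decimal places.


dot = 7*6 + -1*11 = 31
|u| = 7.0711, |v| = 12.53
cos(angle) = 0.3499
angle = 69.5196 degrees

69.5196 degrees


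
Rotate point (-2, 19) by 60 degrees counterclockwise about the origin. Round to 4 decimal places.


x' = -2*cos(60) - 19*sin(60) = -17.4545
y' = -2*sin(60) + 19*cos(60) = 7.7679

(-17.4545, 7.7679)


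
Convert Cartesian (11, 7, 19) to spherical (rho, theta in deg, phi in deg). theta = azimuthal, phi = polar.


rho = sqrt(11^2 + 7^2 + 19^2) = 23.0434
theta = atan2(7, 11) = 32.4712 deg
phi = acos(19/23.0434) = 34.4592 deg

rho = 23.0434, theta = 32.4712 deg, phi = 34.4592 deg


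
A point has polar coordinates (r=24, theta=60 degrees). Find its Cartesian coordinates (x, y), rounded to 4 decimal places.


x = 24 * cos(60) = 12
y = 24 * sin(60) = 20.7846

(12, 20.7846)


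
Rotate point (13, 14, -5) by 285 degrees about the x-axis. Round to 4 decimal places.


x' = 13
y' = 14*cos(285) - -5*sin(285) = -1.2062
z' = 14*sin(285) + -5*cos(285) = -14.8171

(13, -1.2062, -14.8171)


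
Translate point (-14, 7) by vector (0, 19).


Translation: (x+dx, y+dy) = (-14+0, 7+19) = (-14, 26)

(-14, 26)


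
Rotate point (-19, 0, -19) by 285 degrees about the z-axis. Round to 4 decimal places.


x' = -19*cos(285) - 0*sin(285) = -4.9176
y' = -19*sin(285) + 0*cos(285) = 18.3526
z' = -19

(-4.9176, 18.3526, -19)


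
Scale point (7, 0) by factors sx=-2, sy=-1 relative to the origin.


Scaling: (x*sx, y*sy) = (7*-2, 0*-1) = (-14, 0)

(-14, 0)


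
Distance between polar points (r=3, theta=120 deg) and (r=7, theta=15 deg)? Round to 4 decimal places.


d = sqrt(r1^2 + r2^2 - 2*r1*r2*cos(t2-t1))
d = sqrt(3^2 + 7^2 - 2*3*7*cos(15-120)) = 8.2988

8.2988


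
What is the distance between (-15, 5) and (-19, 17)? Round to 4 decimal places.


d = sqrt((-19--15)^2 + (17-5)^2) = 12.6491

12.6491


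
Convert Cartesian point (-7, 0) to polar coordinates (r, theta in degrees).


r = sqrt((-7)^2 + 0^2) = 7
theta = atan2(0, -7) = 180 degrees

r = 7, theta = 180 degrees


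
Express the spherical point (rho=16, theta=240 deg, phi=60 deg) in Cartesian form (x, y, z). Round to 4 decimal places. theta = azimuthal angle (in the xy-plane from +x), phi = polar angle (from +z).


x = 16 * sin(60) * cos(240) = -6.9282
y = 16 * sin(60) * sin(240) = -12
z = 16 * cos(60) = 8

(-6.9282, -12, 8)


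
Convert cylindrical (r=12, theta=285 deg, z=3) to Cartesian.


x = 12 * cos(285) = 3.1058
y = 12 * sin(285) = -11.5911
z = 3

(3.1058, -11.5911, 3)


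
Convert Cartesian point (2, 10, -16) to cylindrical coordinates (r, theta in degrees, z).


r = sqrt(2^2 + 10^2) = 10.198
theta = atan2(10, 2) = 78.6901 deg
z = -16

r = 10.198, theta = 78.6901 deg, z = -16


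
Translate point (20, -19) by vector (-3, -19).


Translation: (x+dx, y+dy) = (20+-3, -19+-19) = (17, -38)

(17, -38)


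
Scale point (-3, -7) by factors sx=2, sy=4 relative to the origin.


Scaling: (x*sx, y*sy) = (-3*2, -7*4) = (-6, -28)

(-6, -28)


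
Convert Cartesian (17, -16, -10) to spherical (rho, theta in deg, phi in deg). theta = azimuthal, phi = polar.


rho = sqrt(17^2 + (-16)^2 + (-10)^2) = 25.3969
theta = atan2(-16, 17) = 316.7357 deg
phi = acos(-10/25.3969) = 113.188 deg

rho = 25.3969, theta = 316.7357 deg, phi = 113.188 deg


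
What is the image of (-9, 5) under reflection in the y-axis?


Reflection across y-axis: (x, y) -> (-x, y)
(-9, 5) -> (9, 5)

(9, 5)


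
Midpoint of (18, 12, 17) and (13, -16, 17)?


Midpoint = ((18+13)/2, (12+-16)/2, (17+17)/2) = (15.5, -2, 17)

(15.5, -2, 17)


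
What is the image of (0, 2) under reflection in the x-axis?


Reflection across x-axis: (x, y) -> (x, -y)
(0, 2) -> (0, -2)

(0, -2)


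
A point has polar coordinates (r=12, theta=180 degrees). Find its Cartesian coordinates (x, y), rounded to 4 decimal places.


x = 12 * cos(180) = -12
y = 12 * sin(180) = 0

(-12, 0)


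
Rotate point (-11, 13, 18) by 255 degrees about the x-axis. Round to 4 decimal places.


x' = -11
y' = 13*cos(255) - 18*sin(255) = 14.022
z' = 13*sin(255) + 18*cos(255) = -17.2158

(-11, 14.022, -17.2158)


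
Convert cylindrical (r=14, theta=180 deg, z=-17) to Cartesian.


x = 14 * cos(180) = -14
y = 14 * sin(180) = 0
z = -17

(-14, 0, -17)


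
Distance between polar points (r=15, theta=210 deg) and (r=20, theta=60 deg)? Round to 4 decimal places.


d = sqrt(r1^2 + r2^2 - 2*r1*r2*cos(t2-t1))
d = sqrt(15^2 + 20^2 - 2*15*20*cos(60-210)) = 33.8322

33.8322


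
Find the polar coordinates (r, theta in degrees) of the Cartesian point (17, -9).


r = sqrt(17^2 + (-9)^2) = 19.2354
theta = atan2(-9, 17) = 332.1027 degrees

r = 19.2354, theta = 332.1027 degrees


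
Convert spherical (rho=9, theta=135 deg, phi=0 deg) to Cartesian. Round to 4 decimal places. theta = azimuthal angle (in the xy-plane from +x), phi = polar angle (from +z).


x = 9 * sin(0) * cos(135) = 0
y = 9 * sin(0) * sin(135) = 0
z = 9 * cos(0) = 9

(0, 0, 9)


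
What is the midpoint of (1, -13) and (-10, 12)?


Midpoint = ((1+-10)/2, (-13+12)/2) = (-4.5, -0.5)

(-4.5, -0.5)


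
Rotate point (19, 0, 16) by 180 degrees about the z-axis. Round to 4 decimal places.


x' = 19*cos(180) - 0*sin(180) = -19
y' = 19*sin(180) + 0*cos(180) = 0
z' = 16

(-19, 0, 16)


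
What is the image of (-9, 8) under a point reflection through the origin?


Reflection through origin: (x, y) -> (-x, -y)
(-9, 8) -> (9, -8)

(9, -8)


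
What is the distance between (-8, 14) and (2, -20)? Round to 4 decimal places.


d = sqrt((2--8)^2 + (-20-14)^2) = 35.4401

35.4401


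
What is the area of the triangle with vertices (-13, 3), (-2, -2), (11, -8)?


Area = |x1(y2-y3) + x2(y3-y1) + x3(y1-y2)| / 2
= |-13*(-2--8) + -2*(-8-3) + 11*(3--2)| / 2
= 0.5

0.5


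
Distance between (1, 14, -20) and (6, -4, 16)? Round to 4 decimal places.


d = sqrt((6-1)^2 + (-4-14)^2 + (16--20)^2) = 40.5586

40.5586


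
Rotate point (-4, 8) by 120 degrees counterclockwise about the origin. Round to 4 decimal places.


x' = -4*cos(120) - 8*sin(120) = -4.9282
y' = -4*sin(120) + 8*cos(120) = -7.4641

(-4.9282, -7.4641)


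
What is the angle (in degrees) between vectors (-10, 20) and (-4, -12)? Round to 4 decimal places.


dot = -10*-4 + 20*-12 = -200
|u| = 22.3607, |v| = 12.6491
cos(angle) = -0.7071
angle = 135 degrees

135 degrees


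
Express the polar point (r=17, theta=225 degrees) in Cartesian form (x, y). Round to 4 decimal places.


x = 17 * cos(225) = -12.0208
y = 17 * sin(225) = -12.0208

(-12.0208, -12.0208)


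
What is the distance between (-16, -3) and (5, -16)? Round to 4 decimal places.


d = sqrt((5--16)^2 + (-16--3)^2) = 24.6982

24.6982


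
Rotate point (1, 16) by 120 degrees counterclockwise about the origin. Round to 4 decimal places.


x' = 1*cos(120) - 16*sin(120) = -14.3564
y' = 1*sin(120) + 16*cos(120) = -7.134

(-14.3564, -7.134)


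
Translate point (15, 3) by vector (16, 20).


Translation: (x+dx, y+dy) = (15+16, 3+20) = (31, 23)

(31, 23)


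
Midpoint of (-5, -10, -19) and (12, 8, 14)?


Midpoint = ((-5+12)/2, (-10+8)/2, (-19+14)/2) = (3.5, -1, -2.5)

(3.5, -1, -2.5)


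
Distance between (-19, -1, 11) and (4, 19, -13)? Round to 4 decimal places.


d = sqrt((4--19)^2 + (19--1)^2 + (-13-11)^2) = 38.7943

38.7943


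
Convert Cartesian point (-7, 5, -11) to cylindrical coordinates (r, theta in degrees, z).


r = sqrt((-7)^2 + 5^2) = 8.6023
theta = atan2(5, -7) = 144.4623 deg
z = -11

r = 8.6023, theta = 144.4623 deg, z = -11


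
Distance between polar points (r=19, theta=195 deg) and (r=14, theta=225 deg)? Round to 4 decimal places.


d = sqrt(r1^2 + r2^2 - 2*r1*r2*cos(t2-t1))
d = sqrt(19^2 + 14^2 - 2*19*14*cos(225-195)) = 9.812

9.812


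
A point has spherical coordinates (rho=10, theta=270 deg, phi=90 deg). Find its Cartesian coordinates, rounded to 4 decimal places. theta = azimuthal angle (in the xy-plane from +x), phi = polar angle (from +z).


x = 10 * sin(90) * cos(270) = 0
y = 10 * sin(90) * sin(270) = -10
z = 10 * cos(90) = 0

(0, -10, 0)


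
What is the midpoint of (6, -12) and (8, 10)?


Midpoint = ((6+8)/2, (-12+10)/2) = (7, -1)

(7, -1)


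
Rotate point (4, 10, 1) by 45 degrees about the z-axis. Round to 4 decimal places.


x' = 4*cos(45) - 10*sin(45) = -4.2426
y' = 4*sin(45) + 10*cos(45) = 9.8995
z' = 1

(-4.2426, 9.8995, 1)


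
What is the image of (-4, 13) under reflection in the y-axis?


Reflection across y-axis: (x, y) -> (-x, y)
(-4, 13) -> (4, 13)

(4, 13)


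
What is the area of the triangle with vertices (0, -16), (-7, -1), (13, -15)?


Area = |x1(y2-y3) + x2(y3-y1) + x3(y1-y2)| / 2
= |0*(-1--15) + -7*(-15--16) + 13*(-16--1)| / 2
= 101

101


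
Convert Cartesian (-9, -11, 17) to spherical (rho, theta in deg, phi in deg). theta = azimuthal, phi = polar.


rho = sqrt((-9)^2 + (-11)^2 + 17^2) = 22.1585
theta = atan2(-11, -9) = 230.7106 deg
phi = acos(17/22.1585) = 39.897 deg

rho = 22.1585, theta = 230.7106 deg, phi = 39.897 deg


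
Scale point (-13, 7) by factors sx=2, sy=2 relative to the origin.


Scaling: (x*sx, y*sy) = (-13*2, 7*2) = (-26, 14)

(-26, 14)


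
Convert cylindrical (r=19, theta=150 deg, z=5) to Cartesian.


x = 19 * cos(150) = -16.4545
y = 19 * sin(150) = 9.5
z = 5

(-16.4545, 9.5, 5)


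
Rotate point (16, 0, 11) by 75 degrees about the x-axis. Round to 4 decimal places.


x' = 16
y' = 0*cos(75) - 11*sin(75) = -10.6252
z' = 0*sin(75) + 11*cos(75) = 2.847

(16, -10.6252, 2.847)


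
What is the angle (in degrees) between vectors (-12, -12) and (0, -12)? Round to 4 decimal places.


dot = -12*0 + -12*-12 = 144
|u| = 16.9706, |v| = 12
cos(angle) = 0.7071
angle = 45 degrees

45 degrees


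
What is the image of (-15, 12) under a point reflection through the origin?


Reflection through origin: (x, y) -> (-x, -y)
(-15, 12) -> (15, -12)

(15, -12)


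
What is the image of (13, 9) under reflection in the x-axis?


Reflection across x-axis: (x, y) -> (x, -y)
(13, 9) -> (13, -9)

(13, -9)


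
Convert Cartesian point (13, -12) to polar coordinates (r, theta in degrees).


r = sqrt(13^2 + (-12)^2) = 17.6918
theta = atan2(-12, 13) = 317.2906 degrees

r = 17.6918, theta = 317.2906 degrees


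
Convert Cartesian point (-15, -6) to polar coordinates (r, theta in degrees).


r = sqrt((-15)^2 + (-6)^2) = 16.1555
theta = atan2(-6, -15) = 201.8014 degrees

r = 16.1555, theta = 201.8014 degrees


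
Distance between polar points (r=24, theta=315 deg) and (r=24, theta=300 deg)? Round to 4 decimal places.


d = sqrt(r1^2 + r2^2 - 2*r1*r2*cos(t2-t1))
d = sqrt(24^2 + 24^2 - 2*24*24*cos(300-315)) = 6.2653

6.2653


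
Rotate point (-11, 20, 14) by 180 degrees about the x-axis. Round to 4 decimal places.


x' = -11
y' = 20*cos(180) - 14*sin(180) = -20
z' = 20*sin(180) + 14*cos(180) = -14

(-11, -20, -14)


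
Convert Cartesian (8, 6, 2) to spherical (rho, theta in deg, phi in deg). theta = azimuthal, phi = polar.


rho = sqrt(8^2 + 6^2 + 2^2) = 10.198
theta = atan2(6, 8) = 36.8699 deg
phi = acos(2/10.198) = 78.6901 deg

rho = 10.198, theta = 36.8699 deg, phi = 78.6901 deg


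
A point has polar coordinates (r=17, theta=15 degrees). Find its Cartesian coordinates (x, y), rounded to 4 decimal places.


x = 17 * cos(15) = 16.4207
y = 17 * sin(15) = 4.3999

(16.4207, 4.3999)


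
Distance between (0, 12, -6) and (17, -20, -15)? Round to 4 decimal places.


d = sqrt((17-0)^2 + (-20-12)^2 + (-15--6)^2) = 37.3363

37.3363


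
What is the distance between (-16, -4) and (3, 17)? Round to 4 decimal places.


d = sqrt((3--16)^2 + (17--4)^2) = 28.3196

28.3196


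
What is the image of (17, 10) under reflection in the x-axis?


Reflection across x-axis: (x, y) -> (x, -y)
(17, 10) -> (17, -10)

(17, -10)


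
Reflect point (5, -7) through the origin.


Reflection through origin: (x, y) -> (-x, -y)
(5, -7) -> (-5, 7)

(-5, 7)


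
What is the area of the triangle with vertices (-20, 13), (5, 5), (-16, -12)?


Area = |x1(y2-y3) + x2(y3-y1) + x3(y1-y2)| / 2
= |-20*(5--12) + 5*(-12-13) + -16*(13-5)| / 2
= 296.5

296.5


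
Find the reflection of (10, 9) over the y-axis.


Reflection across y-axis: (x, y) -> (-x, y)
(10, 9) -> (-10, 9)

(-10, 9)


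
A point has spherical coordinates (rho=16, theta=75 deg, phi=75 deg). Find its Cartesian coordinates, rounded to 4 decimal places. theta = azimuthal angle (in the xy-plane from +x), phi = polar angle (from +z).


x = 16 * sin(75) * cos(75) = 4
y = 16 * sin(75) * sin(75) = 14.9282
z = 16 * cos(75) = 4.1411

(4, 14.9282, 4.1411)


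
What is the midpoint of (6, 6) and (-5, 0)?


Midpoint = ((6+-5)/2, (6+0)/2) = (0.5, 3)

(0.5, 3)


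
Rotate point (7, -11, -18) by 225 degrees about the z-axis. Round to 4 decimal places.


x' = 7*cos(225) - -11*sin(225) = -12.7279
y' = 7*sin(225) + -11*cos(225) = 2.8284
z' = -18

(-12.7279, 2.8284, -18)


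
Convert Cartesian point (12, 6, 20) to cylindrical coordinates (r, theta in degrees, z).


r = sqrt(12^2 + 6^2) = 13.4164
theta = atan2(6, 12) = 26.5651 deg
z = 20

r = 13.4164, theta = 26.5651 deg, z = 20


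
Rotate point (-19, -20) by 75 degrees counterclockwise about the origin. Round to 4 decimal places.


x' = -19*cos(75) - -20*sin(75) = 14.401
y' = -19*sin(75) + -20*cos(75) = -23.529

(14.401, -23.529)


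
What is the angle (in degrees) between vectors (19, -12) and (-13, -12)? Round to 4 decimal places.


dot = 19*-13 + -12*-12 = -103
|u| = 22.4722, |v| = 17.6918
cos(angle) = -0.2591
angle = 105.015 degrees

105.015 degrees


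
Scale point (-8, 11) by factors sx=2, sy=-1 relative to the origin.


Scaling: (x*sx, y*sy) = (-8*2, 11*-1) = (-16, -11)

(-16, -11)


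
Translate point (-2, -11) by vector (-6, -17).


Translation: (x+dx, y+dy) = (-2+-6, -11+-17) = (-8, -28)

(-8, -28)


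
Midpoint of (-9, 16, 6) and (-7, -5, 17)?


Midpoint = ((-9+-7)/2, (16+-5)/2, (6+17)/2) = (-8, 5.5, 11.5)

(-8, 5.5, 11.5)


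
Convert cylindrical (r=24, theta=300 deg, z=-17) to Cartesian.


x = 24 * cos(300) = 12
y = 24 * sin(300) = -20.7846
z = -17

(12, -20.7846, -17)


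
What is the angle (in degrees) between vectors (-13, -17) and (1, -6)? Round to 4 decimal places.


dot = -13*1 + -17*-6 = 89
|u| = 21.4009, |v| = 6.0828
cos(angle) = 0.6837
angle = 46.8677 degrees

46.8677 degrees


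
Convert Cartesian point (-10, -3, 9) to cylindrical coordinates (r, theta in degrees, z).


r = sqrt((-10)^2 + (-3)^2) = 10.4403
theta = atan2(-3, -10) = 196.6992 deg
z = 9

r = 10.4403, theta = 196.6992 deg, z = 9


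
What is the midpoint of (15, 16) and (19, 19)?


Midpoint = ((15+19)/2, (16+19)/2) = (17, 17.5)

(17, 17.5)


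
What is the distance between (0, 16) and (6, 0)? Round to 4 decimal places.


d = sqrt((6-0)^2 + (0-16)^2) = 17.088

17.088


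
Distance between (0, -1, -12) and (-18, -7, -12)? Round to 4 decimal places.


d = sqrt((-18-0)^2 + (-7--1)^2 + (-12--12)^2) = 18.9737

18.9737


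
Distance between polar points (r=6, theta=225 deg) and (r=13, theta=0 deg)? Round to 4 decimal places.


d = sqrt(r1^2 + r2^2 - 2*r1*r2*cos(t2-t1))
d = sqrt(6^2 + 13^2 - 2*6*13*cos(0-225)) = 17.7569

17.7569


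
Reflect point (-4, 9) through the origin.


Reflection through origin: (x, y) -> (-x, -y)
(-4, 9) -> (4, -9)

(4, -9)


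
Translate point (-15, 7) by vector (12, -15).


Translation: (x+dx, y+dy) = (-15+12, 7+-15) = (-3, -8)

(-3, -8)


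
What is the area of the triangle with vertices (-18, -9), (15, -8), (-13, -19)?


Area = |x1(y2-y3) + x2(y3-y1) + x3(y1-y2)| / 2
= |-18*(-8--19) + 15*(-19--9) + -13*(-9--8)| / 2
= 167.5

167.5


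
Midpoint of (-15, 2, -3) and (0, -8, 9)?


Midpoint = ((-15+0)/2, (2+-8)/2, (-3+9)/2) = (-7.5, -3, 3)

(-7.5, -3, 3)


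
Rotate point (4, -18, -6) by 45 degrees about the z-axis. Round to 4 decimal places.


x' = 4*cos(45) - -18*sin(45) = 15.5563
y' = 4*sin(45) + -18*cos(45) = -9.8995
z' = -6

(15.5563, -9.8995, -6)


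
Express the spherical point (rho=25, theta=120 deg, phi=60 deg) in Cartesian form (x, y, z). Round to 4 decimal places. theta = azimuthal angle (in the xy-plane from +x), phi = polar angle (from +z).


x = 25 * sin(60) * cos(120) = -10.8253
y = 25 * sin(60) * sin(120) = 18.75
z = 25 * cos(60) = 12.5

(-10.8253, 18.75, 12.5)


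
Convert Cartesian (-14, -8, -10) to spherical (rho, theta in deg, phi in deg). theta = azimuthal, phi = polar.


rho = sqrt((-14)^2 + (-8)^2 + (-10)^2) = 18.9737
theta = atan2(-8, -14) = 209.7449 deg
phi = acos(-10/18.9737) = 121.8061 deg

rho = 18.9737, theta = 209.7449 deg, phi = 121.8061 deg


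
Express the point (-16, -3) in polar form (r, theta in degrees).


r = sqrt((-16)^2 + (-3)^2) = 16.2788
theta = atan2(-3, -16) = 190.6197 degrees

r = 16.2788, theta = 190.6197 degrees


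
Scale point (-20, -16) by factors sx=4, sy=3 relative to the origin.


Scaling: (x*sx, y*sy) = (-20*4, -16*3) = (-80, -48)

(-80, -48)


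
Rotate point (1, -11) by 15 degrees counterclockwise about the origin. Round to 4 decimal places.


x' = 1*cos(15) - -11*sin(15) = 3.8129
y' = 1*sin(15) + -11*cos(15) = -10.3664

(3.8129, -10.3664)


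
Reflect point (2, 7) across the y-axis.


Reflection across y-axis: (x, y) -> (-x, y)
(2, 7) -> (-2, 7)

(-2, 7)


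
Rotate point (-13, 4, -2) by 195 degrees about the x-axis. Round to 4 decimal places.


x' = -13
y' = 4*cos(195) - -2*sin(195) = -4.3813
z' = 4*sin(195) + -2*cos(195) = 0.8966

(-13, -4.3813, 0.8966)


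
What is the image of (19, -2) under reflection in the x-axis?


Reflection across x-axis: (x, y) -> (x, -y)
(19, -2) -> (19, 2)

(19, 2)


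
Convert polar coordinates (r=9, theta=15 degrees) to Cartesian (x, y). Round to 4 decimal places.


x = 9 * cos(15) = 8.6933
y = 9 * sin(15) = 2.3294

(8.6933, 2.3294)


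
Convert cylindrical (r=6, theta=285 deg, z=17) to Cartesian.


x = 6 * cos(285) = 1.5529
y = 6 * sin(285) = -5.7956
z = 17

(1.5529, -5.7956, 17)


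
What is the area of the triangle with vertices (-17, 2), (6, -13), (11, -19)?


Area = |x1(y2-y3) + x2(y3-y1) + x3(y1-y2)| / 2
= |-17*(-13--19) + 6*(-19-2) + 11*(2--13)| / 2
= 31.5

31.5


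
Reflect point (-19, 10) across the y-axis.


Reflection across y-axis: (x, y) -> (-x, y)
(-19, 10) -> (19, 10)

(19, 10)


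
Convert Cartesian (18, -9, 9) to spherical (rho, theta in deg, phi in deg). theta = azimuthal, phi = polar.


rho = sqrt(18^2 + (-9)^2 + 9^2) = 22.0454
theta = atan2(-9, 18) = 333.4349 deg
phi = acos(9/22.0454) = 65.9052 deg

rho = 22.0454, theta = 333.4349 deg, phi = 65.9052 deg


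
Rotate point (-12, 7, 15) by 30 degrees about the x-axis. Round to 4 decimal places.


x' = -12
y' = 7*cos(30) - 15*sin(30) = -1.4378
z' = 7*sin(30) + 15*cos(30) = 16.4904

(-12, -1.4378, 16.4904)


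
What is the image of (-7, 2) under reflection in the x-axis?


Reflection across x-axis: (x, y) -> (x, -y)
(-7, 2) -> (-7, -2)

(-7, -2)


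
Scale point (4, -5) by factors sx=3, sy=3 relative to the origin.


Scaling: (x*sx, y*sy) = (4*3, -5*3) = (12, -15)

(12, -15)


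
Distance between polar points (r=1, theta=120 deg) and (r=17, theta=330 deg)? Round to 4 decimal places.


d = sqrt(r1^2 + r2^2 - 2*r1*r2*cos(t2-t1))
d = sqrt(1^2 + 17^2 - 2*1*17*cos(330-120)) = 17.873

17.873


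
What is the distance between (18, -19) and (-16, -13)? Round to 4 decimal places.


d = sqrt((-16-18)^2 + (-13--19)^2) = 34.5254

34.5254


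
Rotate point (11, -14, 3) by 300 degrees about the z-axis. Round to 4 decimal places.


x' = 11*cos(300) - -14*sin(300) = -6.6244
y' = 11*sin(300) + -14*cos(300) = -16.5263
z' = 3

(-6.6244, -16.5263, 3)


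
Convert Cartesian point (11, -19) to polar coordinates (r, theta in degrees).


r = sqrt(11^2 + (-19)^2) = 21.9545
theta = atan2(-19, 11) = 300.0686 degrees

r = 21.9545, theta = 300.0686 degrees


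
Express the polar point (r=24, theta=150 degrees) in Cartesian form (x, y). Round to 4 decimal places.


x = 24 * cos(150) = -20.7846
y = 24 * sin(150) = 12

(-20.7846, 12)


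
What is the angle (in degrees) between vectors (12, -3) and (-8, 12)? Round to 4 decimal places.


dot = 12*-8 + -3*12 = -132
|u| = 12.3693, |v| = 14.4222
cos(angle) = -0.7399
angle = 137.7263 degrees

137.7263 degrees


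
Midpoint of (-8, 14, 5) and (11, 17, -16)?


Midpoint = ((-8+11)/2, (14+17)/2, (5+-16)/2) = (1.5, 15.5, -5.5)

(1.5, 15.5, -5.5)


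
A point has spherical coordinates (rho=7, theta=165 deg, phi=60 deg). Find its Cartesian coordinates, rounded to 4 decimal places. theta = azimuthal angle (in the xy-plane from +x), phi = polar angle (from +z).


x = 7 * sin(60) * cos(165) = -5.8556
y = 7 * sin(60) * sin(165) = 1.569
z = 7 * cos(60) = 3.5

(-5.8556, 1.569, 3.5)


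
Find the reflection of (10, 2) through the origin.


Reflection through origin: (x, y) -> (-x, -y)
(10, 2) -> (-10, -2)

(-10, -2)


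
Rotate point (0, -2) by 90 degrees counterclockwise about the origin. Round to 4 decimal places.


x' = 0*cos(90) - -2*sin(90) = 2
y' = 0*sin(90) + -2*cos(90) = 0

(2, 0)


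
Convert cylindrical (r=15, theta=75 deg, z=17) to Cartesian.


x = 15 * cos(75) = 3.8823
y = 15 * sin(75) = 14.4889
z = 17

(3.8823, 14.4889, 17)


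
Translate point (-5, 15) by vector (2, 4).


Translation: (x+dx, y+dy) = (-5+2, 15+4) = (-3, 19)

(-3, 19)


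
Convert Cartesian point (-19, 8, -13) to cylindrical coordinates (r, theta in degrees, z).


r = sqrt((-19)^2 + 8^2) = 20.6155
theta = atan2(8, -19) = 157.1663 deg
z = -13

r = 20.6155, theta = 157.1663 deg, z = -13


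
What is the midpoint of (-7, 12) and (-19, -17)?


Midpoint = ((-7+-19)/2, (12+-17)/2) = (-13, -2.5)

(-13, -2.5)


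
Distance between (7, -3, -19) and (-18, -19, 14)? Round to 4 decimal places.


d = sqrt((-18-7)^2 + (-19--3)^2 + (14--19)^2) = 44.3847

44.3847


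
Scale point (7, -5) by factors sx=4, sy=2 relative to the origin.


Scaling: (x*sx, y*sy) = (7*4, -5*2) = (28, -10)

(28, -10)


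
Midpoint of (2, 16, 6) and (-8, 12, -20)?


Midpoint = ((2+-8)/2, (16+12)/2, (6+-20)/2) = (-3, 14, -7)

(-3, 14, -7)


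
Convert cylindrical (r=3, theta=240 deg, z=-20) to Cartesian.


x = 3 * cos(240) = -1.5
y = 3 * sin(240) = -2.5981
z = -20

(-1.5, -2.5981, -20)


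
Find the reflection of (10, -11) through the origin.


Reflection through origin: (x, y) -> (-x, -y)
(10, -11) -> (-10, 11)

(-10, 11)


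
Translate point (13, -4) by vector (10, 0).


Translation: (x+dx, y+dy) = (13+10, -4+0) = (23, -4)

(23, -4)


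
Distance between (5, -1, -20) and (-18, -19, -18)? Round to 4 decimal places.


d = sqrt((-18-5)^2 + (-19--1)^2 + (-18--20)^2) = 29.2746

29.2746


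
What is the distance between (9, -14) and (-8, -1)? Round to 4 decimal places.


d = sqrt((-8-9)^2 + (-1--14)^2) = 21.4009

21.4009


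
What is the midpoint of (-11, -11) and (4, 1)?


Midpoint = ((-11+4)/2, (-11+1)/2) = (-3.5, -5)

(-3.5, -5)


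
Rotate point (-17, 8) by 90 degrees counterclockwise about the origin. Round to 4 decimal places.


x' = -17*cos(90) - 8*sin(90) = -8
y' = -17*sin(90) + 8*cos(90) = -17

(-8, -17)


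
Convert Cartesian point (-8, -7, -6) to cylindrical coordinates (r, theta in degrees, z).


r = sqrt((-8)^2 + (-7)^2) = 10.6301
theta = atan2(-7, -8) = 221.1859 deg
z = -6

r = 10.6301, theta = 221.1859 deg, z = -6


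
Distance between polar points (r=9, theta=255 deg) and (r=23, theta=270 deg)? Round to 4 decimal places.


d = sqrt(r1^2 + r2^2 - 2*r1*r2*cos(t2-t1))
d = sqrt(9^2 + 23^2 - 2*9*23*cos(270-255)) = 14.4951

14.4951


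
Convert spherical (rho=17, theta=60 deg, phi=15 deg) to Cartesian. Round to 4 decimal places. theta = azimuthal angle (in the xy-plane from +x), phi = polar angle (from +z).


x = 17 * sin(15) * cos(60) = 2.2
y = 17 * sin(15) * sin(60) = 3.8104
z = 17 * cos(15) = 16.4207

(2.2, 3.8104, 16.4207)


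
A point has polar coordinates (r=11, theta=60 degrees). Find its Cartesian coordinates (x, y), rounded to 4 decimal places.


x = 11 * cos(60) = 5.5
y = 11 * sin(60) = 9.5263

(5.5, 9.5263)


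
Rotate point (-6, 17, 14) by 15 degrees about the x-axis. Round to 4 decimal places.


x' = -6
y' = 17*cos(15) - 14*sin(15) = 12.7973
z' = 17*sin(15) + 14*cos(15) = 17.9229

(-6, 12.7973, 17.9229)


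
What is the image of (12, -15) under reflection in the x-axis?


Reflection across x-axis: (x, y) -> (x, -y)
(12, -15) -> (12, 15)

(12, 15)


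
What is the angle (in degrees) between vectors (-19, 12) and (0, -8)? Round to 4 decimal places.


dot = -19*0 + 12*-8 = -96
|u| = 22.4722, |v| = 8
cos(angle) = -0.534
angle = 122.2756 degrees

122.2756 degrees


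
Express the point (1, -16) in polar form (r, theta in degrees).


r = sqrt(1^2 + (-16)^2) = 16.0312
theta = atan2(-16, 1) = 273.5763 degrees

r = 16.0312, theta = 273.5763 degrees


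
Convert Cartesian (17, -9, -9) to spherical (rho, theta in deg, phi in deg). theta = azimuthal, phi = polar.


rho = sqrt(17^2 + (-9)^2 + (-9)^2) = 21.2368
theta = atan2(-9, 17) = 332.1027 deg
phi = acos(-9/21.2368) = 115.0743 deg

rho = 21.2368, theta = 332.1027 deg, phi = 115.0743 deg


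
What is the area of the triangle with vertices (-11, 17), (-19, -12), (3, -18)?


Area = |x1(y2-y3) + x2(y3-y1) + x3(y1-y2)| / 2
= |-11*(-12--18) + -19*(-18-17) + 3*(17--12)| / 2
= 343

343


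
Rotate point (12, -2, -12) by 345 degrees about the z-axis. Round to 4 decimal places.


x' = 12*cos(345) - -2*sin(345) = 11.0735
y' = 12*sin(345) + -2*cos(345) = -5.0377
z' = -12

(11.0735, -5.0377, -12)


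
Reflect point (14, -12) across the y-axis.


Reflection across y-axis: (x, y) -> (-x, y)
(14, -12) -> (-14, -12)

(-14, -12)


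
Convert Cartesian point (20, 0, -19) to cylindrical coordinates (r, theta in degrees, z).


r = sqrt(20^2 + 0^2) = 20
theta = atan2(0, 20) = 0 deg
z = -19

r = 20, theta = 0 deg, z = -19


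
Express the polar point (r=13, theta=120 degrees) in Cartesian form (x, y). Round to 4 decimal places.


x = 13 * cos(120) = -6.5
y = 13 * sin(120) = 11.2583

(-6.5, 11.2583)


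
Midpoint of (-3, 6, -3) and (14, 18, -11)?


Midpoint = ((-3+14)/2, (6+18)/2, (-3+-11)/2) = (5.5, 12, -7)

(5.5, 12, -7)


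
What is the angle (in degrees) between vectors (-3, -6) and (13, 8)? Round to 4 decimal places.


dot = -3*13 + -6*8 = -87
|u| = 6.7082, |v| = 15.2643
cos(angle) = -0.8496
angle = 148.1726 degrees

148.1726 degrees


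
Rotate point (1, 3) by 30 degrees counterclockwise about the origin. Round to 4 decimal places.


x' = 1*cos(30) - 3*sin(30) = -0.634
y' = 1*sin(30) + 3*cos(30) = 3.0981

(-0.634, 3.0981)


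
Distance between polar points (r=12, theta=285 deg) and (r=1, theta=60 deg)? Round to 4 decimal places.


d = sqrt(r1^2 + r2^2 - 2*r1*r2*cos(t2-t1))
d = sqrt(12^2 + 1^2 - 2*12*1*cos(60-285)) = 12.7268

12.7268


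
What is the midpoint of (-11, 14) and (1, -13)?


Midpoint = ((-11+1)/2, (14+-13)/2) = (-5, 0.5)

(-5, 0.5)


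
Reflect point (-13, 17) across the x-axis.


Reflection across x-axis: (x, y) -> (x, -y)
(-13, 17) -> (-13, -17)

(-13, -17)


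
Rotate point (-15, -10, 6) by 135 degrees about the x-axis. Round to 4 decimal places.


x' = -15
y' = -10*cos(135) - 6*sin(135) = 2.8284
z' = -10*sin(135) + 6*cos(135) = -11.3137

(-15, 2.8284, -11.3137)


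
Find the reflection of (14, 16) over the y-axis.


Reflection across y-axis: (x, y) -> (-x, y)
(14, 16) -> (-14, 16)

(-14, 16)


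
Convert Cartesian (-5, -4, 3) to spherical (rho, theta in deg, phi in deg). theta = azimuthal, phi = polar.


rho = sqrt((-5)^2 + (-4)^2 + 3^2) = 7.0711
theta = atan2(-4, -5) = 218.6598 deg
phi = acos(3/7.0711) = 64.8959 deg

rho = 7.0711, theta = 218.6598 deg, phi = 64.8959 deg


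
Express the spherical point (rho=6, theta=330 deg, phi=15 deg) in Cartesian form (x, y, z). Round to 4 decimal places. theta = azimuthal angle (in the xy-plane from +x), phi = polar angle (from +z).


x = 6 * sin(15) * cos(330) = 1.3449
y = 6 * sin(15) * sin(330) = -0.7765
z = 6 * cos(15) = 5.7956

(1.3449, -0.7765, 5.7956)


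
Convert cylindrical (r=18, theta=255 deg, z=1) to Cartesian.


x = 18 * cos(255) = -4.6587
y = 18 * sin(255) = -17.3867
z = 1

(-4.6587, -17.3867, 1)


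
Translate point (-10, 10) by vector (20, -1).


Translation: (x+dx, y+dy) = (-10+20, 10+-1) = (10, 9)

(10, 9)


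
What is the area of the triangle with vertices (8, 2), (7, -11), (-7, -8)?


Area = |x1(y2-y3) + x2(y3-y1) + x3(y1-y2)| / 2
= |8*(-11--8) + 7*(-8-2) + -7*(2--11)| / 2
= 92.5

92.5


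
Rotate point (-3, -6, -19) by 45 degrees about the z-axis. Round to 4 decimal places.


x' = -3*cos(45) - -6*sin(45) = 2.1213
y' = -3*sin(45) + -6*cos(45) = -6.364
z' = -19

(2.1213, -6.364, -19)


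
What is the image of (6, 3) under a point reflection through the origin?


Reflection through origin: (x, y) -> (-x, -y)
(6, 3) -> (-6, -3)

(-6, -3)


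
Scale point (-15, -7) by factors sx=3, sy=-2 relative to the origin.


Scaling: (x*sx, y*sy) = (-15*3, -7*-2) = (-45, 14)

(-45, 14)


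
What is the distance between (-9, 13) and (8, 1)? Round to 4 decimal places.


d = sqrt((8--9)^2 + (1-13)^2) = 20.8087

20.8087


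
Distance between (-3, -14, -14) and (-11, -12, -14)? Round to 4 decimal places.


d = sqrt((-11--3)^2 + (-12--14)^2 + (-14--14)^2) = 8.2462

8.2462


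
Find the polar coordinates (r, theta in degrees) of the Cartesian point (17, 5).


r = sqrt(17^2 + 5^2) = 17.72
theta = atan2(5, 17) = 16.3895 degrees

r = 17.72, theta = 16.3895 degrees


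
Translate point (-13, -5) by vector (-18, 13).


Translation: (x+dx, y+dy) = (-13+-18, -5+13) = (-31, 8)

(-31, 8)


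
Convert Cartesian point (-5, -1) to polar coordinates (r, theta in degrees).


r = sqrt((-5)^2 + (-1)^2) = 5.099
theta = atan2(-1, -5) = 191.3099 degrees

r = 5.099, theta = 191.3099 degrees


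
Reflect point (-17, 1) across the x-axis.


Reflection across x-axis: (x, y) -> (x, -y)
(-17, 1) -> (-17, -1)

(-17, -1)


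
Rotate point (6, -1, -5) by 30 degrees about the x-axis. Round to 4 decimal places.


x' = 6
y' = -1*cos(30) - -5*sin(30) = 1.634
z' = -1*sin(30) + -5*cos(30) = -4.8301

(6, 1.634, -4.8301)


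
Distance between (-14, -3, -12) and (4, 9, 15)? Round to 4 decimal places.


d = sqrt((4--14)^2 + (9--3)^2 + (15--12)^2) = 34.5977

34.5977


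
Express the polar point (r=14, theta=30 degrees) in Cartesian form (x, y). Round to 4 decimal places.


x = 14 * cos(30) = 12.1244
y = 14 * sin(30) = 7

(12.1244, 7)


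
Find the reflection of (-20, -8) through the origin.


Reflection through origin: (x, y) -> (-x, -y)
(-20, -8) -> (20, 8)

(20, 8)


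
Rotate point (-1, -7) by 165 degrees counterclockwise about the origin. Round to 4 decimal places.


x' = -1*cos(165) - -7*sin(165) = 2.7777
y' = -1*sin(165) + -7*cos(165) = 6.5027

(2.7777, 6.5027)


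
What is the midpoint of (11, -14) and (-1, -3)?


Midpoint = ((11+-1)/2, (-14+-3)/2) = (5, -8.5)

(5, -8.5)


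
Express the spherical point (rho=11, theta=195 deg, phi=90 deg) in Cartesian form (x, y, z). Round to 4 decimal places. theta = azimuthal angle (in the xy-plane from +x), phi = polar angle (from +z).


x = 11 * sin(90) * cos(195) = -10.6252
y = 11 * sin(90) * sin(195) = -2.847
z = 11 * cos(90) = 0

(-10.6252, -2.847, 0)


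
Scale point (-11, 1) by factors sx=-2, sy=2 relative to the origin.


Scaling: (x*sx, y*sy) = (-11*-2, 1*2) = (22, 2)

(22, 2)


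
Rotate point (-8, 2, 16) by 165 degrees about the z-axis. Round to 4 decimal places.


x' = -8*cos(165) - 2*sin(165) = 7.2098
y' = -8*sin(165) + 2*cos(165) = -4.0024
z' = 16

(7.2098, -4.0024, 16)


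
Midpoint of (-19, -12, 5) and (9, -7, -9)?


Midpoint = ((-19+9)/2, (-12+-7)/2, (5+-9)/2) = (-5, -9.5, -2)

(-5, -9.5, -2)


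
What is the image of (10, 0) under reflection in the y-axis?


Reflection across y-axis: (x, y) -> (-x, y)
(10, 0) -> (-10, 0)

(-10, 0)


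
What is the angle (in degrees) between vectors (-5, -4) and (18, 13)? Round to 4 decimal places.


dot = -5*18 + -4*13 = -142
|u| = 6.4031, |v| = 22.2036
cos(angle) = -0.9988
angle = 177.1778 degrees

177.1778 degrees


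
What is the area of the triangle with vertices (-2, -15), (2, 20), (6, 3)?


Area = |x1(y2-y3) + x2(y3-y1) + x3(y1-y2)| / 2
= |-2*(20-3) + 2*(3--15) + 6*(-15-20)| / 2
= 104

104


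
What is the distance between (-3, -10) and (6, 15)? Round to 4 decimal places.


d = sqrt((6--3)^2 + (15--10)^2) = 26.5707

26.5707


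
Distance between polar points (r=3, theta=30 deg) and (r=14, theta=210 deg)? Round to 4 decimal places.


d = sqrt(r1^2 + r2^2 - 2*r1*r2*cos(t2-t1))
d = sqrt(3^2 + 14^2 - 2*3*14*cos(210-30)) = 17

17


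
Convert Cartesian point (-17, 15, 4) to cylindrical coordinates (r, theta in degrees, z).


r = sqrt((-17)^2 + 15^2) = 22.6716
theta = atan2(15, -17) = 138.5763 deg
z = 4

r = 22.6716, theta = 138.5763 deg, z = 4


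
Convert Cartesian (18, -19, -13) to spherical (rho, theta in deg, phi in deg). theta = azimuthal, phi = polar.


rho = sqrt(18^2 + (-19)^2 + (-13)^2) = 29.2233
theta = atan2(-19, 18) = 313.4518 deg
phi = acos(-13/29.2233) = 116.4138 deg

rho = 29.2233, theta = 313.4518 deg, phi = 116.4138 deg


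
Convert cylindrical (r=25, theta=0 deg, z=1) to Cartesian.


x = 25 * cos(0) = 25
y = 25 * sin(0) = 0
z = 1

(25, 0, 1)


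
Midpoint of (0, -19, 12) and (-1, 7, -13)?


Midpoint = ((0+-1)/2, (-19+7)/2, (12+-13)/2) = (-0.5, -6, -0.5)

(-0.5, -6, -0.5)


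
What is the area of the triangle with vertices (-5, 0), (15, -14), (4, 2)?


Area = |x1(y2-y3) + x2(y3-y1) + x3(y1-y2)| / 2
= |-5*(-14-2) + 15*(2-0) + 4*(0--14)| / 2
= 83

83


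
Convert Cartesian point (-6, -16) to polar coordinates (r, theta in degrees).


r = sqrt((-6)^2 + (-16)^2) = 17.088
theta = atan2(-16, -6) = 249.444 degrees

r = 17.088, theta = 249.444 degrees


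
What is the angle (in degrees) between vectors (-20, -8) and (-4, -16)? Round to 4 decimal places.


dot = -20*-4 + -8*-16 = 208
|u| = 21.5407, |v| = 16.4924
cos(angle) = 0.5855
angle = 54.1623 degrees

54.1623 degrees


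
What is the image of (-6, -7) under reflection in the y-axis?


Reflection across y-axis: (x, y) -> (-x, y)
(-6, -7) -> (6, -7)

(6, -7)


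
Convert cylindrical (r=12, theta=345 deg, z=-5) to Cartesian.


x = 12 * cos(345) = 11.5911
y = 12 * sin(345) = -3.1058
z = -5

(11.5911, -3.1058, -5)


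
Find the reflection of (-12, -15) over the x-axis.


Reflection across x-axis: (x, y) -> (x, -y)
(-12, -15) -> (-12, 15)

(-12, 15)


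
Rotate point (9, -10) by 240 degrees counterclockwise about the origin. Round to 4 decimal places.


x' = 9*cos(240) - -10*sin(240) = -13.1603
y' = 9*sin(240) + -10*cos(240) = -2.7942

(-13.1603, -2.7942)


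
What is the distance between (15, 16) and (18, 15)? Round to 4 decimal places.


d = sqrt((18-15)^2 + (15-16)^2) = 3.1623

3.1623


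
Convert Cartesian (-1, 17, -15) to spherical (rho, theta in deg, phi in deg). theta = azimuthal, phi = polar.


rho = sqrt((-1)^2 + 17^2 + (-15)^2) = 22.6936
theta = atan2(17, -1) = 93.3665 deg
phi = acos(-15/22.6936) = 131.3746 deg

rho = 22.6936, theta = 93.3665 deg, phi = 131.3746 deg


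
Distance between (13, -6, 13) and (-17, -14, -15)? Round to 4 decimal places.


d = sqrt((-17-13)^2 + (-14--6)^2 + (-15-13)^2) = 41.8091

41.8091


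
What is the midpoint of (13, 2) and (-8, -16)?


Midpoint = ((13+-8)/2, (2+-16)/2) = (2.5, -7)

(2.5, -7)


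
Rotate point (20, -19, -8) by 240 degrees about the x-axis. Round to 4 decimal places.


x' = 20
y' = -19*cos(240) - -8*sin(240) = 2.5718
z' = -19*sin(240) + -8*cos(240) = 20.4545

(20, 2.5718, 20.4545)


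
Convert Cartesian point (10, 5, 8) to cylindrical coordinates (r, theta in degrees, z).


r = sqrt(10^2 + 5^2) = 11.1803
theta = atan2(5, 10) = 26.5651 deg
z = 8

r = 11.1803, theta = 26.5651 deg, z = 8


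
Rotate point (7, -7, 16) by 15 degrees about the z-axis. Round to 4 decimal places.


x' = 7*cos(15) - -7*sin(15) = 8.5732
y' = 7*sin(15) + -7*cos(15) = -4.9497
z' = 16

(8.5732, -4.9497, 16)


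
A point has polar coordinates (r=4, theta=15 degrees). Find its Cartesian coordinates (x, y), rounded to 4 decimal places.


x = 4 * cos(15) = 3.8637
y = 4 * sin(15) = 1.0353

(3.8637, 1.0353)


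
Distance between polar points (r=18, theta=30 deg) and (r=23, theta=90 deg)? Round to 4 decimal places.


d = sqrt(r1^2 + r2^2 - 2*r1*r2*cos(t2-t1))
d = sqrt(18^2 + 23^2 - 2*18*23*cos(90-30)) = 20.9523

20.9523
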